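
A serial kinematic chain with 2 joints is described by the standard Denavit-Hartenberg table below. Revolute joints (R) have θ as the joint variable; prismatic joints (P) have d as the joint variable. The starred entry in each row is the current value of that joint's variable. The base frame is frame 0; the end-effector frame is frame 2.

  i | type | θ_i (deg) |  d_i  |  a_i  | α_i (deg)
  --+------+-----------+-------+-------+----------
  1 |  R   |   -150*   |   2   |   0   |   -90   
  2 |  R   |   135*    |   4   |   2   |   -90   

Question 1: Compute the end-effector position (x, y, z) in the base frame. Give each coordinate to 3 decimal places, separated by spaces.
after link 1: o_1 = (0.0000, 0.0000, 2.0000)
after link 2: o_2 = (3.2247, -2.7570, 0.5858)

3.225 -2.757 0.586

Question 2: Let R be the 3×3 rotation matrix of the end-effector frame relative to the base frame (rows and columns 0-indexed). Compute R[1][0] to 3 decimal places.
0.354

End-effector x-axis (col 0 of R) = (0.6124,0.3536,-0.7071)
R[1][0] = 0.3536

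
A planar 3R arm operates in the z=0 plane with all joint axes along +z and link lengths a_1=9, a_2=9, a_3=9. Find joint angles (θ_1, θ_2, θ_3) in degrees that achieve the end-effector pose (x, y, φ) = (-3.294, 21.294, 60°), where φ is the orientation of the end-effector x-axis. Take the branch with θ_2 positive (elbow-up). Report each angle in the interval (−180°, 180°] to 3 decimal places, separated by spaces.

89.998 60.004 -90.002

wrist centre = target − a_3·(cos φ, sin φ) = (-7.7940, 13.4998)
cos θ_2 = (242.9903−9²−9²)/(2·9·9) = 0.4999; θ_2 = 60.0040° (elbow-up)
β = atan2(13.4998,-7.7940) = 119.9997°; ψ = atan2(7.7945,13.4995) = 30.0020°
θ_1 = β − ψ = 89.9977°
θ_3 = φ − θ_1 − θ_2 = -90.0017° (wrapped to (-180°,180°])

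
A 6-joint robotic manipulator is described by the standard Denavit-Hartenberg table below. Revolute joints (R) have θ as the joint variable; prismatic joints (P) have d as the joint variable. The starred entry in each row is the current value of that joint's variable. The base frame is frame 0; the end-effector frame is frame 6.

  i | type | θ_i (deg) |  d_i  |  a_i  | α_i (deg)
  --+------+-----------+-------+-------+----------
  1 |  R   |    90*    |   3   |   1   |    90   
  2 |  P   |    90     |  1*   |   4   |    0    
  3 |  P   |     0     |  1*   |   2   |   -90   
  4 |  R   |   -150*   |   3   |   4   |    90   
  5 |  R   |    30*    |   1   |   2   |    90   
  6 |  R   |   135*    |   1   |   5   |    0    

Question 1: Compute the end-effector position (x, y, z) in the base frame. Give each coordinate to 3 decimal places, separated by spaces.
-0.343 -0.366 3.987

after link 1: o_1 = (0.0000, 1.0000, 3.0000)
after link 2: o_2 = (1.0000, 1.0000, 7.0000)
after link 3: o_3 = (2.0000, 1.0000, 9.0000)
after link 4: o_4 = (4.0000, -2.0000, 5.5359)
after link 5: o_5 = (4.0000, -3.0000, 3.5359)
after link 6: o_6 = (-0.3428, -0.3662, 3.9868)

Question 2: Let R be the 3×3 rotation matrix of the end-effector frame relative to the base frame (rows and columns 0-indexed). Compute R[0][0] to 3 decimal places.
-0.919

End-effector x-axis (col 0 of R) = (-0.9186,0.3536,0.1768)
R[0][0] = -0.9186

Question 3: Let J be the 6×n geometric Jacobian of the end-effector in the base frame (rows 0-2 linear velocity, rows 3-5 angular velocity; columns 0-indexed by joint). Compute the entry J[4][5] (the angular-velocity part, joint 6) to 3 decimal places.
axis z_5 = (0.2500,0.8660,-0.4330); lever o_n−o_5 = (-4.3428,2.6338,0.4509)
cross product → J_v[:, 5] = (1.5309,1.7678,4.4194)
J_ω[:, 5] = z_5
entry J[4][5] = 0.8660

0.866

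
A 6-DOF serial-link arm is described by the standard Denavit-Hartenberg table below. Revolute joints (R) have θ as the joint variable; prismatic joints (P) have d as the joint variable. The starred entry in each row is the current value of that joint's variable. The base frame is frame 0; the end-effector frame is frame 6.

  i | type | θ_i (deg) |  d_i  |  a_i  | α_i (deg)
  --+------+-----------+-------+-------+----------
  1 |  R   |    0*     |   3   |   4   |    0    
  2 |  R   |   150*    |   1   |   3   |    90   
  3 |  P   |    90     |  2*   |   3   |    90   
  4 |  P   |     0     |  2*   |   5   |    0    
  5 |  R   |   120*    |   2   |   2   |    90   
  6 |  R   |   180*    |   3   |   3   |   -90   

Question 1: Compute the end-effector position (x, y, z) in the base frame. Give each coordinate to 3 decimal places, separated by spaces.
-0.745 5.781 15.098

after link 1: o_1 = (4.0000, 0.0000, 3.0000)
after link 2: o_2 = (1.4019, 1.5000, 4.0000)
after link 3: o_3 = (2.4019, 3.2321, 7.0000)
after link 4: o_4 = (0.6699, 4.2321, 12.0000)
after link 5: o_5 = (-0.1962, 6.7321, 11.0000)
after link 6: o_6 = (-0.7452, 5.7811, 15.0981)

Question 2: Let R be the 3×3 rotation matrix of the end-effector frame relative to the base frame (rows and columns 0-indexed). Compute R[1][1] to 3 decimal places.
End-effector y-axis (col 1 of R) = (-0.2500,-0.4330,-0.8660)
R[1][1] = -0.4330

-0.433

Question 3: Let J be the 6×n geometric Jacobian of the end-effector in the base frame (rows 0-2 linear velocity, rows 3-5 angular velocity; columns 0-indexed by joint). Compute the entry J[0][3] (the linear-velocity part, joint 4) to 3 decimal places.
-0.866

prismatic axis z_3 = (-0.8660,0.5000,-0.0000)
J_v[:, 3] = z_3; J_ω[:, 3] = (0,0,0)
entry J[0][3] = -0.8660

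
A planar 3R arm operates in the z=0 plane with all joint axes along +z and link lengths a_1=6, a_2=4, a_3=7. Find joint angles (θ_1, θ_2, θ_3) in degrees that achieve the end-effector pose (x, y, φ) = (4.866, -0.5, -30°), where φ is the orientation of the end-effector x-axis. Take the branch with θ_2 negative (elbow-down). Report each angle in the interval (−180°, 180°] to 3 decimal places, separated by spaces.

wrist centre = target − a_3·(cos φ, sin φ) = (-1.1962, 3.0000)
cos θ_2 = (10.4308−6²−4²)/(2·6·4) = -0.8660; θ_2 = -149.9999° (elbow-down)
β = atan2(3.0000,-1.1962) = 111.7385°; ψ = atan2(-2.0000,2.5359) = -38.2620°
θ_1 = β − ψ = 150.0005°
θ_3 = φ − θ_1 − θ_2 = -30.0006° (wrapped to (-180°,180°])

150.000 -150.000 -30.001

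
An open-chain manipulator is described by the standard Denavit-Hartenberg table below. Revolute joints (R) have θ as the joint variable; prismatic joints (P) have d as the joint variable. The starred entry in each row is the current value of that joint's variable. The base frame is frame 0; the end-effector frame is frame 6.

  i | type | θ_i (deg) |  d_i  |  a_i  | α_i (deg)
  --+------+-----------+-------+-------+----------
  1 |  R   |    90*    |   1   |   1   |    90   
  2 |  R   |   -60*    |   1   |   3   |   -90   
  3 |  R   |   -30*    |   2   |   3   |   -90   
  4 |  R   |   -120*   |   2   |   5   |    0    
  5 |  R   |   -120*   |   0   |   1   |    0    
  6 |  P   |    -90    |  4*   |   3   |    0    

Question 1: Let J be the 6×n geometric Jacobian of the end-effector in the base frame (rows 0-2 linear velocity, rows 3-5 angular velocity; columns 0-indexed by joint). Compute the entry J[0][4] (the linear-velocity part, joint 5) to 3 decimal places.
axis z_4 = (-0.8660,0.2500,-0.4330); lever o_n−o_4 = (-2.4151,-0.1405,-4.4886)
cross product → J_v[:, 4] = (-1.1830,-2.8415,0.7255)
J_ω[:, 4] = z_4
entry J[0][4] = -1.1830

-1.183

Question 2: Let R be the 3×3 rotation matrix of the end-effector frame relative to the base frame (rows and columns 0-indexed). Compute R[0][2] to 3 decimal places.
End-effector z-axis (col 2 of R) = (-0.8660,0.2500,-0.4330)
R[0][2] = -0.8660

-0.866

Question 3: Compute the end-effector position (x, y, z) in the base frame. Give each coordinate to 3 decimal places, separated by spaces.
-2.897 8.558 -4.163

after link 1: o_1 = (0.0000, 1.0000, 1.0000)
after link 2: o_2 = (1.0000, 2.5000, -1.5981)
after link 3: o_3 = (2.5000, 5.5311, -2.8481)
after link 4: o_4 = (-0.4821, 8.6986, 0.3260)
after link 5: o_5 = (-0.7321, 7.7321, 0.2679)
after link 6: o_6 = (-2.8971, 8.5580, -4.1627)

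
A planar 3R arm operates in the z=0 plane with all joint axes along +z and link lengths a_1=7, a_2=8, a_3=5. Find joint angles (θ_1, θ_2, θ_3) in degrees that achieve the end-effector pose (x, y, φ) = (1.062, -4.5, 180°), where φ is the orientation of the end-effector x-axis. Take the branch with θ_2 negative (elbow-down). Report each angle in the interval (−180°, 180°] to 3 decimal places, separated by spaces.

wrist centre = target − a_3·(cos φ, sin φ) = (6.0620, -4.5000)
cos θ_2 = (56.9978−7²−8²)/(2·7·8) = -0.5000; θ_2 = -120.0013° (elbow-down)
β = atan2(-4.5000,6.0620) = -36.5876°; ψ = atan2(-6.9281,2.9998) = -66.5876°
θ_1 = β − ψ = 30.0000°
θ_3 = φ − θ_1 − θ_2 = -89.9987° (wrapped to (-180°,180°])

30.000 -120.001 -89.999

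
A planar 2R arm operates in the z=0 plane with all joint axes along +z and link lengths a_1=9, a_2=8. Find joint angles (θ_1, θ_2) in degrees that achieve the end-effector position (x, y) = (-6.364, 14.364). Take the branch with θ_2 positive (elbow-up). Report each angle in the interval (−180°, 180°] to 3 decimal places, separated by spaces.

cos θ_2 = (246.8250−9²−8²)/(2·9·8) = 0.7071; θ_2 = 44.9991° (elbow-up)
β = atan2(14.3640,-6.3640) = 113.8958°; ψ = atan2(5.6568,14.6569) = 21.1038°
θ_1 = β − ψ = 92.7920°

92.792 44.999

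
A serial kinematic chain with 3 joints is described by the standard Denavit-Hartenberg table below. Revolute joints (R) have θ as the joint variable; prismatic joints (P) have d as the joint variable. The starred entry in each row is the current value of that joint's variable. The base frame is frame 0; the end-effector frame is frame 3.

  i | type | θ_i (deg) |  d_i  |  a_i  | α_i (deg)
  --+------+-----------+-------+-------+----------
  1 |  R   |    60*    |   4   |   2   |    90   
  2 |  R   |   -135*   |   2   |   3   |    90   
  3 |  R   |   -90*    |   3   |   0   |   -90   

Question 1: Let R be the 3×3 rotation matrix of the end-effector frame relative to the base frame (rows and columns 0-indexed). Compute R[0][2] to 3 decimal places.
-0.354

End-effector z-axis (col 2 of R) = (-0.3536,-0.6124,-0.7071)
R[0][2] = -0.3536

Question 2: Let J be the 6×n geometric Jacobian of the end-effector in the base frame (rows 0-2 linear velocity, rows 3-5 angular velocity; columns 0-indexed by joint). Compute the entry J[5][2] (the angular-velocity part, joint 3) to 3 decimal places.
0.707

axis z_2 = (-0.3536,-0.6124,0.7071); lever o_n−o_2 = (-1.0607,-1.8371,2.1213)
cross product → J_v[:, 2] = (-0.0000,0.0000,0.0000)
J_ω[:, 2] = z_2
entry J[5][2] = 0.7071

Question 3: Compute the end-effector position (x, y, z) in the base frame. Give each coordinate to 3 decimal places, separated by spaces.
after link 1: o_1 = (1.0000, 1.7321, 4.0000)
after link 2: o_2 = (1.6714, -1.1051, 1.8787)
after link 3: o_3 = (0.6107, -2.9422, 4.0000)

0.611 -2.942 4.000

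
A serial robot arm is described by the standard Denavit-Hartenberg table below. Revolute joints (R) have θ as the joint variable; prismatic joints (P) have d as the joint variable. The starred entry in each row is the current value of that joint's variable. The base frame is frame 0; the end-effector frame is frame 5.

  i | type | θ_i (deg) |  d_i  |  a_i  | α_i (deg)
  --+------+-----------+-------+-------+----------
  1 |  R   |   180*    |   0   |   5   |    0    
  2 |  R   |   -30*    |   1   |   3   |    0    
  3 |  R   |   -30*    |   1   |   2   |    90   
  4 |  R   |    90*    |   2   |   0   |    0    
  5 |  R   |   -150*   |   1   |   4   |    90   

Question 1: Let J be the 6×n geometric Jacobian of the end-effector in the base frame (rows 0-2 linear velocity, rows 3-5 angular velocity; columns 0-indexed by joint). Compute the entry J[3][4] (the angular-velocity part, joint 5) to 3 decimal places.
0.866

axis z_4 = (0.8660,0.5000,0.0000); lever o_n−o_4 = (-0.1340,2.2321,-3.4641)
cross product → J_v[:, 4] = (-1.7321,3.0000,2.0000)
J_ω[:, 4] = z_4
entry J[3][4] = 0.8660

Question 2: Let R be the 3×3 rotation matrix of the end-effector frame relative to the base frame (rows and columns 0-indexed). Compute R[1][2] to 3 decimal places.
-0.750

End-effector z-axis (col 2 of R) = (0.4330,-0.7500,-0.5000)
R[1][2] = -0.7500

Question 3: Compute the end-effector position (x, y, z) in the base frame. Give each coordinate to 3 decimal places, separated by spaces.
-7.000 6.464 -1.464

after link 1: o_1 = (-5.0000, 0.0000, 0.0000)
after link 2: o_2 = (-7.5981, 1.5000, 1.0000)
after link 3: o_3 = (-8.5981, 3.2321, 2.0000)
after link 4: o_4 = (-6.8660, 4.2321, 2.0000)
after link 5: o_5 = (-7.0000, 6.4641, -1.4641)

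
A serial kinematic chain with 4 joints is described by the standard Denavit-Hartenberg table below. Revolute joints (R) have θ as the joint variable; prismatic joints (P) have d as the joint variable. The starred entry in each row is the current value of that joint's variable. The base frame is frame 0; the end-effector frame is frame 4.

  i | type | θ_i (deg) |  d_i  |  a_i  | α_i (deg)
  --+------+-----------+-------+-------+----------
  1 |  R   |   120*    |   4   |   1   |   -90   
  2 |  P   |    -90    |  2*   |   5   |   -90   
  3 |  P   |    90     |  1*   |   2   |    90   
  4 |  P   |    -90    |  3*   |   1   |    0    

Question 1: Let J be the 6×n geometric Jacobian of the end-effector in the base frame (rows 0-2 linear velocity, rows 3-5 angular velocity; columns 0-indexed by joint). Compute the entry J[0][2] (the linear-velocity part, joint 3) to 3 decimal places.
-0.500

prismatic axis z_2 = (-0.5000,0.8660,-0.0000)
J_v[:, 2] = z_2; J_ω[:, 2] = (0,0,0)
entry J[0][2] = -0.5000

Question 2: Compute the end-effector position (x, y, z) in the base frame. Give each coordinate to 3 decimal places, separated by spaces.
after link 1: o_1 = (-0.5000, 0.8660, 4.0000)
after link 2: o_2 = (-2.2321, -0.1340, 9.0000)
after link 3: o_3 = (-1.0000, 1.7321, 9.0000)
after link 4: o_4 = (-0.5000, 0.8660, 12.0000)

-0.500 0.866 12.000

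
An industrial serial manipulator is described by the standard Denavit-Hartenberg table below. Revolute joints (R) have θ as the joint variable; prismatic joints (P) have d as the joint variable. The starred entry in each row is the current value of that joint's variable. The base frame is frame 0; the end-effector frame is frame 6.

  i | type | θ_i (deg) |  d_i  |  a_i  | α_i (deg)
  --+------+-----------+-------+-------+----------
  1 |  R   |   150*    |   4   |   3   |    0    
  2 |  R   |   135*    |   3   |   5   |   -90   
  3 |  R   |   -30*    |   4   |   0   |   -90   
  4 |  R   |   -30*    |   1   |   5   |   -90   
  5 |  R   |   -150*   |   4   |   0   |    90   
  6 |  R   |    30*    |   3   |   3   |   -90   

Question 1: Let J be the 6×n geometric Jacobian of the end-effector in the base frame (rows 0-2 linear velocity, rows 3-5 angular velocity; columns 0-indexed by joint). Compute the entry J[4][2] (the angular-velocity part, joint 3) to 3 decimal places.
axis z_2 = (0.9659,0.2588,0.0000); lever o_n−o_2 = (0.6869,-3.0973,2.1752)
cross product → J_v[:, 2] = (0.5630,-2.1011,-3.1696)
J_ω[:, 2] = z_2
entry J[4][2] = 0.2588

0.259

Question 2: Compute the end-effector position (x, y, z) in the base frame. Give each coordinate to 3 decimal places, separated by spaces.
-0.617 -6.427 9.175

after link 1: o_1 = (-2.5981, 1.5000, 4.0000)
after link 2: o_2 = (-1.3040, -3.3296, 7.0000)
after link 3: o_3 = (2.5597, -2.2944, 7.0000)
after link 4: o_4 = (6.0745, -5.7525, 8.2990)
after link 5: o_5 = (3.1767, -8.3221, 9.2990)
after link 6: o_6 = (-0.6171, -6.4269, 9.1752)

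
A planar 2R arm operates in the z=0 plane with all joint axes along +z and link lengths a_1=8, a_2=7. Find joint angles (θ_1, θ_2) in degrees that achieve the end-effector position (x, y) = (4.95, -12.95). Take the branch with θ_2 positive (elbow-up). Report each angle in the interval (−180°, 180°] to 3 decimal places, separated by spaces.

-89.996 44.993

cos θ_2 = (192.2050−8²−7²)/(2·8·7) = 0.7072; θ_2 = 44.9935° (elbow-up)
β = atan2(-12.9500,4.9500) = -69.0812°; ψ = atan2(4.9492,12.9503) = 20.9152°
θ_1 = β − ψ = -89.9964°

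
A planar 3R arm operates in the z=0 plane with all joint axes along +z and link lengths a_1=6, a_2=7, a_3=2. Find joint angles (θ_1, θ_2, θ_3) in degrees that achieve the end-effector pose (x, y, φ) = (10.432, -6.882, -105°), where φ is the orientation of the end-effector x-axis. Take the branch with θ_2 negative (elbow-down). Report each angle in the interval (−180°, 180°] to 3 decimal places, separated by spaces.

wrist centre = target − a_3·(cos φ, sin φ) = (10.9496, -4.9501)
cos θ_2 = (144.3985−6²−7²)/(2·6·7) = 0.7071; θ_2 = -44.9985° (elbow-down)
β = atan2(-4.9501,10.9496) = -24.3269°; ψ = atan2(-4.9496,10.9499) = -24.3241°
θ_1 = β − ψ = -0.0028°
θ_3 = φ − θ_1 − θ_2 = -59.9987° (wrapped to (-180°,180°])

-0.003 -44.998 -59.999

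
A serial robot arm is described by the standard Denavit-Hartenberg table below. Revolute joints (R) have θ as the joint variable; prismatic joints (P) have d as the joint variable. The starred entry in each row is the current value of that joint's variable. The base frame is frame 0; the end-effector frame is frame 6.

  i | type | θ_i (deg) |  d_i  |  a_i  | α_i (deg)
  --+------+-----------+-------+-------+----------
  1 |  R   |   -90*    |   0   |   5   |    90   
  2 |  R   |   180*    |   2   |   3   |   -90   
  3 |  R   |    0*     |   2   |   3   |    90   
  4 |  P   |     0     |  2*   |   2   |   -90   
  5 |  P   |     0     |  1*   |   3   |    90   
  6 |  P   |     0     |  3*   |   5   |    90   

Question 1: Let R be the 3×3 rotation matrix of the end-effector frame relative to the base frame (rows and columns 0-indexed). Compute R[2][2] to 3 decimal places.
End-effector z-axis (col 2 of R) = (0.0000,-0.0000,1.0000)
R[2][2] = 1.0000

1.000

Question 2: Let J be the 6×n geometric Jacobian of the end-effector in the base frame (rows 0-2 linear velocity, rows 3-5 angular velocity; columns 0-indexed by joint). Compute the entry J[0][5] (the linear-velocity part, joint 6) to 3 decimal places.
-1.000

prismatic axis z_5 = (-1.0000,-0.0000,0.0000)
J_v[:, 5] = z_5; J_ω[:, 5] = (0,0,0)
entry J[0][5] = -1.0000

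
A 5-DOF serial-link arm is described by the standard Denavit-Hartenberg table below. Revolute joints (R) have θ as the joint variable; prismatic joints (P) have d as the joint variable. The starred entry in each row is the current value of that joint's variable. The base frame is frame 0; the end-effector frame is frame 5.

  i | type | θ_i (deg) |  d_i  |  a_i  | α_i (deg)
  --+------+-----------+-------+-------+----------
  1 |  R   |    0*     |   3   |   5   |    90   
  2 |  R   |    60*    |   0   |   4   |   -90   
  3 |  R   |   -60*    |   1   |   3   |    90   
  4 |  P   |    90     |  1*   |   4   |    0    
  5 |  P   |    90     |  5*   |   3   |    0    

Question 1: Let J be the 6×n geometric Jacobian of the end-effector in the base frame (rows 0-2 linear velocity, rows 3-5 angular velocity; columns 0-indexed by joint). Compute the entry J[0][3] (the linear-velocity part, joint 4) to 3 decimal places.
-0.433

prismatic axis z_3 = (-0.4330,-0.5000,-0.7500)
J_v[:, 3] = z_3; J_ω[:, 3] = (0,0,0)
entry J[0][3] = -0.4330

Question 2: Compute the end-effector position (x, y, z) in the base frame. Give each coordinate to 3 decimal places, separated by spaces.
after link 1: o_1 = (5.0000, 0.0000, 3.0000)
after link 2: o_2 = (7.0000, 0.0000, 6.4641)
after link 3: o_3 = (6.8840, -2.5981, 8.2631)
after link 4: o_4 = (2.9869, -3.0981, 9.5131)
after link 5: o_5 = (0.0718, -3.0000, 4.4641)

0.072 -3.000 4.464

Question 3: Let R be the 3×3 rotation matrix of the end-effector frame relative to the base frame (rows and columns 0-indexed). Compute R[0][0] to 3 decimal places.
-0.250

End-effector x-axis (col 0 of R) = (-0.2500,0.8660,-0.4330)
R[0][0] = -0.2500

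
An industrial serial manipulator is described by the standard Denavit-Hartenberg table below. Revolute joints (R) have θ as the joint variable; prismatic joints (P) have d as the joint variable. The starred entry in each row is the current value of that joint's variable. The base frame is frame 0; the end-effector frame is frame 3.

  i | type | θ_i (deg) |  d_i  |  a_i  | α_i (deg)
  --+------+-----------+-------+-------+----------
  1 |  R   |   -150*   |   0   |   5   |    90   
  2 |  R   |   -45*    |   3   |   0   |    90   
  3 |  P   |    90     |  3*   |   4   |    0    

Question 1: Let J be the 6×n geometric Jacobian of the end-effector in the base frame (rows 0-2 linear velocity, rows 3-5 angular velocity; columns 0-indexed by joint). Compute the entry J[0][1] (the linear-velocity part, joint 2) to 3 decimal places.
axis z_1 = (-0.5000,0.8660,0.0000); lever o_n−o_1 = (-1.6629,7.1228,-2.1213)
cross product → J_v[:, 1] = (-1.8371,-1.0607,-2.1213)
J_ω[:, 1] = z_1
entry J[0][1] = -1.8371

-1.837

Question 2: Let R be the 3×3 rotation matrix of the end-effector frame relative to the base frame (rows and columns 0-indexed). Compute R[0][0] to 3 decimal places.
-0.500

End-effector x-axis (col 0 of R) = (-0.5000,0.8660,0.0000)
R[0][0] = -0.5000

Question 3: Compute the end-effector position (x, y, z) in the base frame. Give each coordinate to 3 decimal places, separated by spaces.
-5.993 4.623 -2.121

after link 1: o_1 = (-4.3301, -2.5000, 0.0000)
after link 2: o_2 = (-5.8301, 0.0981, 0.0000)
after link 3: o_3 = (-5.9930, 4.6228, -2.1213)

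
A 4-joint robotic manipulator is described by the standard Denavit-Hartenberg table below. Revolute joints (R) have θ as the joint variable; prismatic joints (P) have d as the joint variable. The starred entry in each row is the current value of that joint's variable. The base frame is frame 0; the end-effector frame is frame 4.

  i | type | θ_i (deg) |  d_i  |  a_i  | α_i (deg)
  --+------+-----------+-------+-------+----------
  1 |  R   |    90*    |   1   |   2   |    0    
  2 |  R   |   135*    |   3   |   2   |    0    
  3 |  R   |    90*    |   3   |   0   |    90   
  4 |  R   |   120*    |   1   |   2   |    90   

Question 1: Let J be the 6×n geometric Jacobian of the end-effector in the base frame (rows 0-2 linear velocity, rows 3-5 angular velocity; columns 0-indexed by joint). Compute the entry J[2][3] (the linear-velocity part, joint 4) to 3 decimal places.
axis z_3 = (-0.7071,-0.7071,0.0000); lever o_n−o_3 = (-1.4142,-0.0000,1.7321)
cross product → J_v[:, 3] = (-1.2247,1.2247,-1.0000)
J_ω[:, 3] = z_3
entry J[2][3] = -1.0000

-1.000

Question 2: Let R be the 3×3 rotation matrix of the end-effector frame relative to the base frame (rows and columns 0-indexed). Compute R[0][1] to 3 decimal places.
-0.707

End-effector y-axis (col 1 of R) = (-0.7071,-0.7071,0.0000)
R[0][1] = -0.7071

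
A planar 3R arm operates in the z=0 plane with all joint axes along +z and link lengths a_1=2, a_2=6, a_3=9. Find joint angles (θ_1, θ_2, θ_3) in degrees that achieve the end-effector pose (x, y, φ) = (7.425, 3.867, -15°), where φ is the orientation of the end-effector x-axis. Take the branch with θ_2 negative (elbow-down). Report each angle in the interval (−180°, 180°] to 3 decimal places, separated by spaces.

wrist centre = target − a_3·(cos φ, sin φ) = (-1.2683, 6.1964)
cos θ_2 = (40.0037−2²−6²)/(2·2·6) = 0.0002; θ_2 = -89.9912° (elbow-down)
β = atan2(6.1964,-1.2683) = 101.5681°; ψ = atan2(-6.0000,2.0009) = -71.5571°
θ_1 = β − ψ = 173.1252°
θ_3 = φ − θ_1 − θ_2 = -98.1340° (wrapped to (-180°,180°])

173.125 -89.991 -98.134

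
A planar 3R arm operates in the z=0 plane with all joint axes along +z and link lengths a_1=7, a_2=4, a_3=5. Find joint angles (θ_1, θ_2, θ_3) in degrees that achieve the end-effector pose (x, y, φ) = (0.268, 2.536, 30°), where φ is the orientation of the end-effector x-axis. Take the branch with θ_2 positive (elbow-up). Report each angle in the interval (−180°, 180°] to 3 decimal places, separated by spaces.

149.999 150.001 90.000

wrist centre = target − a_3·(cos φ, sin φ) = (-4.0621, 0.0360)
cos θ_2 = (16.5022−7²−4²)/(2·7·4) = -0.8660; θ_2 = 150.0008° (elbow-up)
β = atan2(0.0360,-4.0621) = 179.4922°; ψ = atan2(1.9999,3.5359) = 29.4933°
θ_1 = β − ψ = 149.9990°
θ_3 = φ − θ_1 − θ_2 = 90.0002° (wrapped to (-180°,180°])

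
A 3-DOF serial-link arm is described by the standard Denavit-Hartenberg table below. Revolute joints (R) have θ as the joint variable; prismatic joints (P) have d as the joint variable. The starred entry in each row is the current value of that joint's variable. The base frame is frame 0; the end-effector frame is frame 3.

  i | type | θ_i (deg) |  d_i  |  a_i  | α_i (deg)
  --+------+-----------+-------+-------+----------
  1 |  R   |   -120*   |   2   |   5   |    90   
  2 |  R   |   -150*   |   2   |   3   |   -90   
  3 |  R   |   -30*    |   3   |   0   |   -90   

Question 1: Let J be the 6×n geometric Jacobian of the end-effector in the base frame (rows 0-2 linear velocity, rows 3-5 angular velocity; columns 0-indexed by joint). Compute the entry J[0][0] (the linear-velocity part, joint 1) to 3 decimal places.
axis z_0 = ẑ; lever o_n−o_0 = (-3.6830,-2.3792,-2.0981)
cross product → J_v[:, 0] = (2.3792,-3.6830,0.0000)
J_ω[:, 0] = z_0
entry J[0][0] = 2.3792

2.379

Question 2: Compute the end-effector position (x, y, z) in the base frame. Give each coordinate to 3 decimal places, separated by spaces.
-3.683 -2.379 -2.098

after link 1: o_1 = (-2.5000, -4.3301, 2.0000)
after link 2: o_2 = (-2.9330, -1.0801, 0.5000)
after link 3: o_3 = (-3.6830, -2.3792, -2.0981)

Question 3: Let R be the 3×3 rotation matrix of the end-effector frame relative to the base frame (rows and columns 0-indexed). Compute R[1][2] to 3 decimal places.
End-effector z-axis (col 2 of R) = (0.9665,-0.0580,-0.2500)
R[1][2] = -0.0580

-0.058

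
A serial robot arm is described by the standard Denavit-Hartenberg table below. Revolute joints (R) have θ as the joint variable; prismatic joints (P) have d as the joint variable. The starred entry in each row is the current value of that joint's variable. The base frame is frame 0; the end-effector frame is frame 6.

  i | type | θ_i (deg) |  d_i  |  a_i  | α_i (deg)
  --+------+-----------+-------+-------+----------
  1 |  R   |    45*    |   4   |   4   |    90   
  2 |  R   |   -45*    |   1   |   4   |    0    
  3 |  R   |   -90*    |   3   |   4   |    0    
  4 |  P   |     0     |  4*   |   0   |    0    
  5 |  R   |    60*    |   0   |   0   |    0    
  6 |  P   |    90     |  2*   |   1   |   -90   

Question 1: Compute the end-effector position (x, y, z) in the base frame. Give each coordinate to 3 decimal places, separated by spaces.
after link 1: o_1 = (2.8284, 2.8284, 4.0000)
after link 2: o_2 = (5.5355, 4.1213, 1.1716)
after link 3: o_3 = (5.6569, -0.0000, -1.6569)
after link 4: o_4 = (8.4853, -2.8284, -1.6569)
after link 5: o_5 = (8.4853, -2.8284, -1.6569)
after link 6: o_6 = (10.5825, -3.5596, -1.3980)

10.583 -3.560 -1.398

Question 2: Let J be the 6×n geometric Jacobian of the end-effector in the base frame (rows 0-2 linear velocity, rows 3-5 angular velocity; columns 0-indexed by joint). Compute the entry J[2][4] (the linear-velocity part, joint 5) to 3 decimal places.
axis z_4 = (0.7071,-0.7071,0.0000); lever o_n−o_4 = (2.0972,-0.7312,0.2588)
cross product → J_v[:, 4] = (-0.1830,-0.1830,0.9659)
J_ω[:, 4] = z_4
entry J[2][4] = 0.9659

0.966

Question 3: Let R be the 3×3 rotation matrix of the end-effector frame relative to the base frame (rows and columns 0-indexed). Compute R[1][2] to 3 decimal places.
-0.183

End-effector z-axis (col 2 of R) = (-0.1830,-0.1830,0.9659)
R[1][2] = -0.1830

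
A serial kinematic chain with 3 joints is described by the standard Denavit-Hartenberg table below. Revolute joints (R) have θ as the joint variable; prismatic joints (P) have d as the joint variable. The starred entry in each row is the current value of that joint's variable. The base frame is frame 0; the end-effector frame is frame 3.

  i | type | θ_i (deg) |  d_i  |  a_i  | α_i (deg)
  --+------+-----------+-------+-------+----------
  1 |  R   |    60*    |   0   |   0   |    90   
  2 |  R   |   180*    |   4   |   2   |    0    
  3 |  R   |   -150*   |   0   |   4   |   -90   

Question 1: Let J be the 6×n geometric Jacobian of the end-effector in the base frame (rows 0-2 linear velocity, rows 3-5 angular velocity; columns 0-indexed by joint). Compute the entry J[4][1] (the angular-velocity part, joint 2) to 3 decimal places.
-0.500

axis z_1 = (0.8660,-0.5000,0.0000); lever o_n−o_1 = (4.1962,-0.7321,2.0000)
cross product → J_v[:, 1] = (-1.0000,-1.7321,1.4641)
J_ω[:, 1] = z_1
entry J[4][1] = -0.5000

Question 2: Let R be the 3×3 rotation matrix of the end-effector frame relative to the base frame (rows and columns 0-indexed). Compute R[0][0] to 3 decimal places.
0.433

End-effector x-axis (col 0 of R) = (0.4330,0.7500,0.5000)
R[0][0] = 0.4330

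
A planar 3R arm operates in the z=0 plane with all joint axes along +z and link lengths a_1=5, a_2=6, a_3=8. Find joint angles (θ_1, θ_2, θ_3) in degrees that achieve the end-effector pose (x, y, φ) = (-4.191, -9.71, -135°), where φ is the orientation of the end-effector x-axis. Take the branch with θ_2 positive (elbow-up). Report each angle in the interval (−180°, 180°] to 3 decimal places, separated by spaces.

-149.992 134.996 -120.003

wrist centre = target − a_3·(cos φ, sin φ) = (1.4659, -4.0531)
cos θ_2 = (18.5767−5²−6²)/(2·5·6) = -0.7071; θ_2 = 134.9958° (elbow-up)
β = atan2(-4.0531,1.4659) = -70.1170°; ψ = atan2(4.2430,0.7577) = 79.8753°
θ_1 = β − ψ = -149.9924°
θ_3 = φ − θ_1 − θ_2 = -120.0034° (wrapped to (-180°,180°])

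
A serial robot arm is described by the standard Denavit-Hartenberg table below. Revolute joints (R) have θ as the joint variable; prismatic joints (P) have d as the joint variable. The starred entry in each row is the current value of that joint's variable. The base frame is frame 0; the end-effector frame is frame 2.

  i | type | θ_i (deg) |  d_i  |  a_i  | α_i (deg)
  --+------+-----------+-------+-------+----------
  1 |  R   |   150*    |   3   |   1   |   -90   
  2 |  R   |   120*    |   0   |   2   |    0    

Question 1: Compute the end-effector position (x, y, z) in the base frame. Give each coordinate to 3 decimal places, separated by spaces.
-0.000 0.000 1.268

after link 1: o_1 = (-0.8660, 0.5000, 3.0000)
after link 2: o_2 = (-0.0000, 0.0000, 1.2679)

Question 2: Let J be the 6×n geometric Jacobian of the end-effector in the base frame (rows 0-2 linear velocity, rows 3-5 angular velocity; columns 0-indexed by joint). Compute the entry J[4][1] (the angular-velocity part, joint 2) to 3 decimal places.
axis z_1 = (-0.5000,-0.8660,0.0000); lever o_n−o_1 = (0.8660,-0.5000,-1.7321)
cross product → J_v[:, 1] = (1.5000,-0.8660,1.0000)
J_ω[:, 1] = z_1
entry J[4][1] = -0.8660

-0.866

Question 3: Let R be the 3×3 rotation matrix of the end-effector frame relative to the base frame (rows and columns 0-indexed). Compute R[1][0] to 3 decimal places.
-0.250

End-effector x-axis (col 0 of R) = (0.4330,-0.2500,-0.8660)
R[1][0] = -0.2500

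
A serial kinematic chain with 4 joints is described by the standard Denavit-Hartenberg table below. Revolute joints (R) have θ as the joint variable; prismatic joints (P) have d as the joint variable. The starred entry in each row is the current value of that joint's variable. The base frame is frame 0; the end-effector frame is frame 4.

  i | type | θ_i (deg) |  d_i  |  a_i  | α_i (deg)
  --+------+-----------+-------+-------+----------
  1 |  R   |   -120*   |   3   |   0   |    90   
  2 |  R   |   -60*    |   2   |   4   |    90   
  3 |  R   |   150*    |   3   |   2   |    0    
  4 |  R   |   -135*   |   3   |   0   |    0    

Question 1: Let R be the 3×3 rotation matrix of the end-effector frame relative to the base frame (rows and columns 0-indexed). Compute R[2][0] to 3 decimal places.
-0.837

End-effector x-axis (col 0 of R) = (-0.4656,-0.2888,-0.8365)
R[2][0] = -0.8365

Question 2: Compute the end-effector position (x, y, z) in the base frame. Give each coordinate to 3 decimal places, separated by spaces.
-0.567 5.018 -1.964

after link 1: o_1 = (0.0000, 0.0000, 3.0000)
after link 2: o_2 = (-2.7321, -0.7321, -0.4641)
after link 3: o_3 = (-1.8660, 2.7679, -0.4641)
after link 4: o_4 = (-0.5670, 5.0179, -1.9641)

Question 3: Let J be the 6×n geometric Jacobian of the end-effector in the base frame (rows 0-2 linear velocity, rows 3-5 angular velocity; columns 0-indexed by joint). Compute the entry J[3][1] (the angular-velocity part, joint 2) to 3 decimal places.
axis z_1 = (-0.8660,0.5000,0.0000); lever o_n−o_1 = (-0.5670,5.0179,-4.9641)
cross product → J_v[:, 1] = (-2.4821,-4.2990,-4.0622)
J_ω[:, 1] = z_1
entry J[3][1] = -0.8660

-0.866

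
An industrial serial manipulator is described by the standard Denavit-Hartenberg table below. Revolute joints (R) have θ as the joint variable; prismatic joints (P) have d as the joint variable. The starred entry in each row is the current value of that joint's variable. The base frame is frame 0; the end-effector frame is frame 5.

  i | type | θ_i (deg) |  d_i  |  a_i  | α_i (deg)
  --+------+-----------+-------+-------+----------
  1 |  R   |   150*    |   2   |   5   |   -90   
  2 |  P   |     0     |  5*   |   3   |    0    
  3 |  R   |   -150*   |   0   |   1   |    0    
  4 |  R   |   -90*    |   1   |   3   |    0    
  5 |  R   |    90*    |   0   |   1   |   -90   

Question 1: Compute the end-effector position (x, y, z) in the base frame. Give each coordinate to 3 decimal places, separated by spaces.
-7.129 -2.812 0.402

after link 1: o_1 = (-4.3301, 2.5000, 2.0000)
after link 2: o_2 = (-9.4282, -0.3301, 2.0000)
after link 3: o_3 = (-8.6782, -0.7631, 2.5000)
after link 4: o_4 = (-7.8792, -2.3792, -0.0981)
after link 5: o_5 = (-7.1292, -2.8122, 0.4019)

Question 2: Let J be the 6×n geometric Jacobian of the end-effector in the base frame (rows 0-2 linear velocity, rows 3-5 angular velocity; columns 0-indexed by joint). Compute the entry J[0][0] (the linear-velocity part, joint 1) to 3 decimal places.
2.812

axis z_0 = ẑ; lever o_n−o_0 = (-7.1292,-2.8122,0.4019)
cross product → J_v[:, 0] = (2.8122,-7.1292,0.0000)
J_ω[:, 0] = z_0
entry J[0][0] = 2.8122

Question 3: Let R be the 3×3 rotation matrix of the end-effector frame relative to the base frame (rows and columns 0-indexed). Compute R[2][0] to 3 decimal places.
0.500

End-effector x-axis (col 0 of R) = (0.7500,-0.4330,0.5000)
R[2][0] = 0.5000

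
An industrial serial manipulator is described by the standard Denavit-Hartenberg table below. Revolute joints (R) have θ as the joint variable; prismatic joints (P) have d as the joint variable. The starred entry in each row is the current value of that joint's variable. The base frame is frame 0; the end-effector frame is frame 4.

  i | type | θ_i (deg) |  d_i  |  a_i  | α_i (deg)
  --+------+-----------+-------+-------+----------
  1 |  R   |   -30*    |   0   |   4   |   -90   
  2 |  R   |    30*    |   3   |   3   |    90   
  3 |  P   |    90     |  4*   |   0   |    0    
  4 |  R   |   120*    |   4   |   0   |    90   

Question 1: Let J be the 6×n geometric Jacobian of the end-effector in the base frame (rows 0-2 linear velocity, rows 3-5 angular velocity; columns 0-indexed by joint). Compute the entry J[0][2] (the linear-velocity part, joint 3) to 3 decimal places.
0.433

prismatic axis z_2 = (0.4330,-0.2500,0.8660)
J_v[:, 2] = z_2; J_ω[:, 2] = (0,0,0)
entry J[0][2] = 0.4330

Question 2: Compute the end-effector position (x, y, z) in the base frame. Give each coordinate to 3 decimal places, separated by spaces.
after link 1: o_1 = (3.4641, -2.0000, 0.0000)
after link 2: o_2 = (7.2141, -0.7010, -1.5000)
after link 3: o_3 = (8.9462, -1.7010, 1.9641)
after link 4: o_4 = (10.6782, -2.7010, 5.4282)

10.678 -2.701 5.428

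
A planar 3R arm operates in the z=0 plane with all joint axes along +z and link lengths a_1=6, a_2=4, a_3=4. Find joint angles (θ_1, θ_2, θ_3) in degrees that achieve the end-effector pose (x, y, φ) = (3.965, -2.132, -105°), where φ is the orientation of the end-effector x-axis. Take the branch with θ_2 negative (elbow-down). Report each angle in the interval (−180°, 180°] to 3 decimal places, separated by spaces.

59.995 -119.998 -44.997

wrist centre = target − a_3·(cos φ, sin φ) = (5.0003, 1.7317)
cos θ_2 = (28.0016−6²−4²)/(2·6·4) = -0.5000; θ_2 = -119.9979° (elbow-down)
β = atan2(1.7317,5.0003) = 19.1021°; ψ = atan2(-3.4642,4.0001) = -40.8931°
θ_1 = β − ψ = 59.9952°
θ_3 = φ − θ_1 − θ_2 = -44.9973° (wrapped to (-180°,180°])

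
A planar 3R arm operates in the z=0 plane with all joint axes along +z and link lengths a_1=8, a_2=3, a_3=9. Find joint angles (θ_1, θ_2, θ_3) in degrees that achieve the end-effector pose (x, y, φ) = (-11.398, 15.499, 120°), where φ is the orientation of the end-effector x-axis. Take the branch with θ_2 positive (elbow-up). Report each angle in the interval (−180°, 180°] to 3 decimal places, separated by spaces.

120.002 44.992 -44.994

wrist centre = target − a_3·(cos φ, sin φ) = (-6.8980, 7.7048)
cos θ_2 = (106.9459−8²−3²)/(2·8·3) = 0.7072; θ_2 = 44.9919° (elbow-up)
β = atan2(7.7048,-6.8980) = 131.8377°; ψ = atan2(2.1210,10.1216) = 11.8353°
θ_1 = β − ψ = 120.0025°
θ_3 = φ − θ_1 − θ_2 = -44.9944° (wrapped to (-180°,180°])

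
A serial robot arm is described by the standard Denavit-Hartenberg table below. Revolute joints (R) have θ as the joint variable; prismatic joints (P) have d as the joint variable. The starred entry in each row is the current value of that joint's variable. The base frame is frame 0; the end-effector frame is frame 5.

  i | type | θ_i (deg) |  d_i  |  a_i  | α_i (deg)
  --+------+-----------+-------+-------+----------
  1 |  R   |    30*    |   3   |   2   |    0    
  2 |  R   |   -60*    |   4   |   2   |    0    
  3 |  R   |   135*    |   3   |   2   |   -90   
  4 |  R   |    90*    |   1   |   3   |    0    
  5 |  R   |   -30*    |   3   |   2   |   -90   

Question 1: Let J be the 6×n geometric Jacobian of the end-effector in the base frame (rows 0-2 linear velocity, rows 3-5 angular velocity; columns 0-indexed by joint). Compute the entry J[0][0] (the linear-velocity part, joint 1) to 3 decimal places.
-1.863

axis z_0 = ẑ; lever o_n−o_0 = (-1.1761,1.8625,5.2679)
cross product → J_v[:, 0] = (-1.8625,-1.1761,0.0000)
J_ω[:, 0] = z_0
entry J[0][0] = -1.8625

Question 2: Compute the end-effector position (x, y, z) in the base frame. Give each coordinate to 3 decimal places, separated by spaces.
-1.176 1.863 5.268

after link 1: o_1 = (1.7321, 1.0000, 3.0000)
after link 2: o_2 = (3.4641, -0.0000, 7.0000)
after link 3: o_3 = (2.9465, 1.9319, 10.0000)
after link 4: o_4 = (1.9805, 1.6730, 7.0000)
after link 5: o_5 = (-1.1761, 1.8625, 5.2679)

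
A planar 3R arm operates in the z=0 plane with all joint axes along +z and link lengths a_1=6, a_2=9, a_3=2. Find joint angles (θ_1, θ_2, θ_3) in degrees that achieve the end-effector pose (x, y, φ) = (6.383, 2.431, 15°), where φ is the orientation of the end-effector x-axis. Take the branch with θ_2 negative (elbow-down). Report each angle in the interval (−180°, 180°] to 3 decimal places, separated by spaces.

134.992 -149.995 30.003

wrist centre = target − a_3·(cos φ, sin φ) = (4.4511, 1.9134)
cos θ_2 = (23.4737−6²−9²)/(2·6·9) = -0.8660; θ_2 = -149.9953° (elbow-down)
β = atan2(1.9134,4.4511) = 23.2608°; ψ = atan2(-4.5006,-1.7939) = -111.7312°
θ_1 = β − ψ = 134.9920°
θ_3 = φ − θ_1 − θ_2 = 30.0033° (wrapped to (-180°,180°])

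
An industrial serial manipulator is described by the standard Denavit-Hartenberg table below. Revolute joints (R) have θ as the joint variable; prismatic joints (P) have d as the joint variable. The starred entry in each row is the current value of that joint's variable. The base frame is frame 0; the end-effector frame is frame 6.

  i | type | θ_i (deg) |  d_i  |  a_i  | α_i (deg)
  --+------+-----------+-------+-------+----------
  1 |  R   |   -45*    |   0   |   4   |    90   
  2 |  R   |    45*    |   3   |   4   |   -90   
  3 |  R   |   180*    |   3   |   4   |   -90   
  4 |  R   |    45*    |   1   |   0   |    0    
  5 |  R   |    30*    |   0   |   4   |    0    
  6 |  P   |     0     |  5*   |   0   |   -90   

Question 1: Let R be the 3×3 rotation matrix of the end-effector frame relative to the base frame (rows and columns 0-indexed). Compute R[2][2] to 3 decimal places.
0.500

End-effector z-axis (col 2 of R) = (0.6124,-0.6124,0.5000)
R[2][2] = 0.5000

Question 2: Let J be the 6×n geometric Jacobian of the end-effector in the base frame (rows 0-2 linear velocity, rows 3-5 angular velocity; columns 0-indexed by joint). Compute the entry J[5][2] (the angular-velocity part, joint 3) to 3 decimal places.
0.707

axis z_2 = (-0.5000,0.5000,0.7071); lever o_n−o_2 = (-6.3284,-2.1569,-4.1712)
cross product → J_v[:, 2] = (-0.5605,-6.5605,4.2426)
J_ω[:, 2] = z_2
entry J[5][2] = 0.7071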